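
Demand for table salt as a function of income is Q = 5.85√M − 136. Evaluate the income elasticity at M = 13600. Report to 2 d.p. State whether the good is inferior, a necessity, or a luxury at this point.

0.62 (necessity)

At M = 13600: Q = 546.221.
dQ/dM = 5.85/(2√M) = 0.0250817 at this income.
η = (dQ/dM)·(M/Q) = 0.0250817 × (13600/546.221) = 0.62.
Since 0 < η < 1, the good is a necessity.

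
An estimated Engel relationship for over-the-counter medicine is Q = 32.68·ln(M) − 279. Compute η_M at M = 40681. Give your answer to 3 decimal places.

0.482

At M = 40681: Q = 67.850.
dQ/dM = 32.68/M = 0.000803323 at this income.
η = (dQ/dM)·(M/Q) = 0.000803323 × (40681/67.850) = 0.482.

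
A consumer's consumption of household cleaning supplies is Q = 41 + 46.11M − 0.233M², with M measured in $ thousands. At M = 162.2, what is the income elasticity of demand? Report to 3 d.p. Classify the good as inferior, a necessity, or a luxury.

-3.439 (inferior good)

At M = 162.2: Q = 1390.0823.
dQ/dM = 46.11 − 0.466M = -29.47520.
η = (dQ/dM)·(M/Q) = -29.47520 × (162.2/1390.0823) = -3.439.
η < 0 ⇒ inferior good.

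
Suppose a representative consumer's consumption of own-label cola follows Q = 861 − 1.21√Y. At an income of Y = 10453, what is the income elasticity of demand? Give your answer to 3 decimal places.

At Y = 10453: Q = 737.290.
dQ/dY = -1.21/(2√Y) = -0.00591745 at this income.
η = (dQ/dY)·(Y/Q) = -0.00591745 × (10453/737.290) = -0.084.

-0.084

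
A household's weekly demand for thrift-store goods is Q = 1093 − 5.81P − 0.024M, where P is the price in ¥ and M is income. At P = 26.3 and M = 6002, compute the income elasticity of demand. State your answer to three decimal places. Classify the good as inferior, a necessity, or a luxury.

-0.181 (inferior good)

At P = 26.3, M = 6002: Q = 796.149.
Holding P constant, ∂Q/∂M = −0.024.
η_M = (∂Q/∂M)·(M/Q) = -0.024 × (6002/796.149) = -0.181.
Since η < 0, this is an inferior good.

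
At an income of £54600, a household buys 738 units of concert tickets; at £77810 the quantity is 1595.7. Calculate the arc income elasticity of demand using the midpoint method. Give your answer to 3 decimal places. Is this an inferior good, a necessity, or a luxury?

2.097 (luxury)

ΔQ = 1595.7 − 738 = 857.7; midpoint Q̄ = (738 + 1595.7)/2 = 1166.85.
ΔI = 77810 − 54600 = 23210; midpoint Ī = (54600 + 77810)/2 = 66205.
η = (ΔQ/Q̄) ÷ (ΔI/Ī) = (857.7/1166.85) ÷ (23210/66205) = 2.097.
η > 1 ⇒ luxury.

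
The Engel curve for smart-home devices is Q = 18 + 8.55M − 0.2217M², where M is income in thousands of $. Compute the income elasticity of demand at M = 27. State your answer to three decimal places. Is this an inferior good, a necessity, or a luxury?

At M = 27: Q = 87.2307.
dQ/dM = 8.55 − 0.4434M = -3.42180.
η = (dQ/dM)·(M/Q) = -3.42180 × (27/87.2307) = -1.059.
η < 0 ⇒ inferior good.

-1.059 (inferior good)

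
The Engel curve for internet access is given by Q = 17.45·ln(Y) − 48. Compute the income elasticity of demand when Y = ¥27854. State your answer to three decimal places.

0.134

At Y = 27854: Q = 130.596.
dQ/dY = 17.45/Y = 0.000626481 at this income.
η = (dQ/dY)·(Y/Q) = 0.000626481 × (27854/130.596) = 0.134.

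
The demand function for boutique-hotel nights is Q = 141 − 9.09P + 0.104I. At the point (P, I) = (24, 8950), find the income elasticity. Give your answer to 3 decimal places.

1.090

At P = 24, I = 8950: Q = 853.640.
Holding P constant, ∂Q/∂I = 0.104.
η_I = (∂Q/∂I)·(I/Q) = 0.104 × (8950/853.640) = 1.090.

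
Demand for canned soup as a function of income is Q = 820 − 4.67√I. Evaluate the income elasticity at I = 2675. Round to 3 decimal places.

At I = 2675: Q = 578.466.
dQ/dI = -4.67/(2√I) = -0.0451466 at this income.
η = (dQ/dI)·(I/Q) = -0.0451466 × (2675/578.466) = -0.209.

-0.209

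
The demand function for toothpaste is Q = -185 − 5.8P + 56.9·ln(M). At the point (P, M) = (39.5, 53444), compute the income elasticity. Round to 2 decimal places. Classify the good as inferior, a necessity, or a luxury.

At P = 39.5, M = 53444: Q = 205.336.
Holding P constant, ∂Q/∂M = 56.9/M = 0.00106467.
η_M = (∂Q/∂M)·(M/Q) = 0.00106467 × (53444/205.336) = 0.28.
Since 0 < η < 1, this is a necessity.

0.28 (necessity)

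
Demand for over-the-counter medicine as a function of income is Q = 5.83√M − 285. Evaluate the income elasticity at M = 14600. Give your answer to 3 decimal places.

At M = 14600: Q = 419.442.
dQ/dM = 5.83/(2√M) = 0.0241247 at this income.
η = (dQ/dM)·(M/Q) = 0.0241247 × (14600/419.442) = 0.840.

0.840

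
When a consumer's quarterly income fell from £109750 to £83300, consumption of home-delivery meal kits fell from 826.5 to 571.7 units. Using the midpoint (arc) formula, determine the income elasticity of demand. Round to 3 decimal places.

ΔQ = 571.7 − 826.5 = -254.8; midpoint Q̄ = (826.5 + 571.7)/2 = 699.1.
ΔI = 83300 − 109750 = -26450; midpoint Ī = (109750 + 83300)/2 = 96525.
η = (ΔQ/Q̄) ÷ (ΔI/Ī) = (-254.8/699.1) ÷ (-26450/96525) = 1.330.

1.330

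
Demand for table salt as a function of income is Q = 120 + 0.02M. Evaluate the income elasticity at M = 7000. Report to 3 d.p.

0.538

At M = 7000: Q = 260.000.
dQ/dM = 0.02.
η = (dQ/dM)·(M/Q) = 0.02 × (7000/260.000) = 0.538.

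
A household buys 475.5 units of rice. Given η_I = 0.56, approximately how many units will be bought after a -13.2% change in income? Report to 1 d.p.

440.4

%ΔQ ≈ η × %ΔI = 0.56 × (-13.2%) = -7.392%.
New Q ≈ 475.5 × (1 − 0.07392) = 440.4.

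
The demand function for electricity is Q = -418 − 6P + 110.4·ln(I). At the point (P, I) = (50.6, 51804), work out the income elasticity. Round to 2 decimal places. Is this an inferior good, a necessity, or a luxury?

0.23 (necessity)

At P = 50.6, I = 51804: Q = 476.817.
Holding P constant, ∂Q/∂I = 110.4/I = 0.00213111.
η_I = (∂Q/∂I)·(I/Q) = 0.00213111 × (51804/476.817) = 0.23.
Since 0 < η < 1, this is a necessity.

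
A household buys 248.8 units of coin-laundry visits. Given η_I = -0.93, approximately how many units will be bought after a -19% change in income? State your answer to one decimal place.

292.8

%ΔQ ≈ η × %ΔI = -0.93 × (-19%) = 17.67%.
New Q ≈ 248.8 × (1 + 0.1767) = 292.8.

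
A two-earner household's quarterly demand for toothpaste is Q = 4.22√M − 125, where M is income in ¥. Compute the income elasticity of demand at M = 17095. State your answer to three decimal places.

0.646

At M = 17095: Q = 426.756.
dQ/dM = 4.22/(2√M) = 0.0161379 at this income.
η = (dQ/dM)·(M/Q) = 0.0161379 × (17095/426.756) = 0.646.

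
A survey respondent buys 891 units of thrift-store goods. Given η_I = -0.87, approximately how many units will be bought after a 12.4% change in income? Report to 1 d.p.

%ΔQ ≈ η × %ΔI = -0.87 × 12.4% = -10.788%.
New Q ≈ 891 × (1 − 0.10788) = 794.9.

794.9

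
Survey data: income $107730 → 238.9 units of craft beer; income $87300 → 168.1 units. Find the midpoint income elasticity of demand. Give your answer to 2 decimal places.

ΔQ = 168.1 − 238.9 = -70.8; midpoint Q̄ = (238.9 + 168.1)/2 = 203.5.
ΔI = 87300 − 107730 = -20430; midpoint Ī = (107730 + 87300)/2 = 97515.
η = (ΔQ/Q̄) ÷ (ΔI/Ī) = (-70.8/203.5) ÷ (-20430/97515) = 1.66.

1.66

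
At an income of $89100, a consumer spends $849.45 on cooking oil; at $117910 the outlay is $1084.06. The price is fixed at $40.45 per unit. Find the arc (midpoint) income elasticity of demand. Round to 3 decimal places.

0.872

With a constant price, Q₁ = 849.45/40.45 = 21.000 and Q₂ = 1084.06/40.45 = 26.800 (equivalently, work directly with expenditure since P cancels).
Midpoint %ΔQ = (1084.06 − 849.45)/966.76 = 0.24268; midpoint %ΔI = (117910 − 89100)/103505 = 0.27834.
η = 0.24268 / 0.27834 = 0.872.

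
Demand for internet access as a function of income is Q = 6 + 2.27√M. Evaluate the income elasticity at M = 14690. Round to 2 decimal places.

At M = 14690: Q = 281.129.
dQ/dM = 2.27/(2√M) = 0.00936451 at this income.
η = (dQ/dM)·(M/Q) = 0.00936451 × (14690/281.129) = 0.49.

0.49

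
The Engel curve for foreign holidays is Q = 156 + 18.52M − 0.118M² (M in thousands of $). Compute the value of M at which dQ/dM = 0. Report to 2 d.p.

dQ/dM = 18.52 − 0.236M.
The good is inferior where dQ/dM < 0. Setting dQ/dM = 0 gives M = 18.52 / 0.236 = 78.47.

78.47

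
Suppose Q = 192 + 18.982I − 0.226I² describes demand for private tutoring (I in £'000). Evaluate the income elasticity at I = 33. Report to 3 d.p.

At I = 33: Q = 572.2920.
dQ/dI = 18.982 − 0.452I = 4.06600.
η = (dQ/dI)·(I/Q) = 4.06600 × (33/572.2920) = 0.234.

0.234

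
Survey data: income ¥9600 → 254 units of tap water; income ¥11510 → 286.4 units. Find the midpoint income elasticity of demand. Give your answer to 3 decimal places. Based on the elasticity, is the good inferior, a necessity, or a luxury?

0.663 (necessity)

ΔQ = 286.4 − 254 = 32.4; midpoint Q̄ = (254 + 286.4)/2 = 270.2.
ΔI = 11510 − 9600 = 1910; midpoint Ī = (9600 + 11510)/2 = 10555.
η = (ΔQ/Q̄) ÷ (ΔI/Ī) = (32.4/270.2) ÷ (1910/10555) = 0.663.
0 < η < 1 ⇒ necessity.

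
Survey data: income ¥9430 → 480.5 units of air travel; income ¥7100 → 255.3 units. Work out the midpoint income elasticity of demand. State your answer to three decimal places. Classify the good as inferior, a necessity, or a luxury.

ΔQ = 255.3 − 480.5 = -225.2; midpoint Q̄ = (480.5 + 255.3)/2 = 367.9.
ΔI = 7100 − 9430 = -2330; midpoint Ī = (9430 + 7100)/2 = 8265.
η = (ΔQ/Q̄) ÷ (ΔI/Ī) = (-225.2/367.9) ÷ (-2330/8265) = 2.171.
η > 1 ⇒ luxury.

2.171 (luxury)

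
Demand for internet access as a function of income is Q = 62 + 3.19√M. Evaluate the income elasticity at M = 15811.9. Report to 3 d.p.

At M = 15811.9: Q = 463.128.
dQ/dM = 3.19/(2√M) = 0.0126844 at this income.
η = (dQ/dM)·(M/Q) = 0.0126844 × (15811.9/463.128) = 0.433.

0.433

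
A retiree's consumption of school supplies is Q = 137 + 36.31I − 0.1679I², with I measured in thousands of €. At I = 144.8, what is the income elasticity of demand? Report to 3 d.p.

At I = 144.8: Q = 1874.3220.
dQ/dI = 36.31 − 0.3358I = -12.31384.
η = (dQ/dI)·(I/Q) = -12.31384 × (144.8/1874.3220) = -0.951.

-0.951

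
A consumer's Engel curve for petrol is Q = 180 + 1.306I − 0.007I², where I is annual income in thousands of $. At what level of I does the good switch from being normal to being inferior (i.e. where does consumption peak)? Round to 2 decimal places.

dQ/dI = 1.306 − 0.014I.
The good is inferior where dQ/dI < 0. Setting dQ/dI = 0 gives I = 1.306 / 0.014 = 93.29.

93.29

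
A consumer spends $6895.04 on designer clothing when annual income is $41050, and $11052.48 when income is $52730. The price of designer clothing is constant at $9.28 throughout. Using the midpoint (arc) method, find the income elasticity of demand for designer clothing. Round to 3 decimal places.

1.860

With a constant price, Q₁ = 6895.04/9.28 = 743.000 and Q₂ = 11052.48/9.28 = 1191.000 (equivalently, work directly with expenditure since P cancels).
Midpoint %ΔQ = (11052.48 − 6895.04)/8973.76 = 0.46329; midpoint %ΔI = (52730 − 41050)/46890 = 0.24909.
η = 0.46329 / 0.24909 = 1.860.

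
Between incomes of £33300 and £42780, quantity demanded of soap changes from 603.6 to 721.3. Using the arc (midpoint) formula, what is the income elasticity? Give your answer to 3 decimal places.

0.713

ΔQ = 721.3 − 603.6 = 117.7; midpoint Q̄ = (603.6 + 721.3)/2 = 662.45.
ΔI = 42780 − 33300 = 9480; midpoint Ī = (33300 + 42780)/2 = 38040.
η = (ΔQ/Q̄) ÷ (ΔI/Ī) = (117.7/662.45) ÷ (9480/38040) = 0.713.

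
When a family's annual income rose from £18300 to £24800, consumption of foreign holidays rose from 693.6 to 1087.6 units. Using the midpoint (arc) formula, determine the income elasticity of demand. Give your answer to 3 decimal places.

ΔQ = 1087.6 − 693.6 = 394; midpoint Q̄ = (693.6 + 1087.6)/2 = 890.6.
ΔI = 24800 − 18300 = 6500; midpoint Ī = (18300 + 24800)/2 = 21550.
η = (ΔQ/Q̄) ÷ (ΔI/Ī) = (394/890.6) ÷ (6500/21550) = 1.467.

1.467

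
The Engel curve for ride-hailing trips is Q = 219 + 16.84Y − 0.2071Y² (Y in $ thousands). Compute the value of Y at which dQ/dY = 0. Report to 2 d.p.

40.66

dQ/dY = 16.84 − 0.4142Y.
The good is inferior where dQ/dY < 0. Setting dQ/dY = 0 gives Y = 16.84 / 0.4142 = 40.66.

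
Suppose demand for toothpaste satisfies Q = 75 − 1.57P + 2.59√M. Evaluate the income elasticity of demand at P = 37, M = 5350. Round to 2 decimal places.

At P = 37, M = 5350: Q = 206.352.
Holding P constant, ∂Q/∂M = 2.59/(2√M) = 0.0177049.
η_M = (∂Q/∂M)·(M/Q) = 0.0177049 × (5350/206.352) = 0.46.

0.46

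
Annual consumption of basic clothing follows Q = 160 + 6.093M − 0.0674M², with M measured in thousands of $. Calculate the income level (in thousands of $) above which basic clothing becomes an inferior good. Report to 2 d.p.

dQ/dM = 6.093 − 0.1348M.
The good is inferior where dQ/dM < 0. Setting dQ/dM = 0 gives M = 6.093 / 0.1348 = 45.20.

45.20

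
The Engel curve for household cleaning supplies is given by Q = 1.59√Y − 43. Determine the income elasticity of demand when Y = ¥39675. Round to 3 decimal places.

0.579

At Y = 39675: Q = 273.705.
dQ/dY = 1.59/(2√Y) = 0.00399125 at this income.
η = (dQ/dY)·(Y/Q) = 0.00399125 × (39675/273.705) = 0.579.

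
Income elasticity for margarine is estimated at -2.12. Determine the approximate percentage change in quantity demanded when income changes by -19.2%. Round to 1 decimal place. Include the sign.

%ΔQ ≈ η × %ΔI = -2.12 × (-19.2%) = 40.7%.

40.7%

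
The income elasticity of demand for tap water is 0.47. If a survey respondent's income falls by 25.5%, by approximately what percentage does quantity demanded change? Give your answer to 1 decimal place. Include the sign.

%ΔQ ≈ η × %ΔI = 0.47 × (-25.5%) = -12.0%.

-12.0%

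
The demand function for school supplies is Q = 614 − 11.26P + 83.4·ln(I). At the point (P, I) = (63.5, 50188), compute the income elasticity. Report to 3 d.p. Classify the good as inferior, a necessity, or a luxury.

0.104 (necessity)

At P = 63.5, I = 50188: Q = 801.673.
Holding P constant, ∂Q/∂I = 83.4/I = 0.00166175.
η_I = (∂Q/∂I)·(I/Q) = 0.00166175 × (50188/801.673) = 0.104.
Since 0 < η < 1, this is a necessity.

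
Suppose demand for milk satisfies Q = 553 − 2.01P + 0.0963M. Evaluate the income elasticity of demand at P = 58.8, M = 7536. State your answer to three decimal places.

0.625

At P = 58.8, M = 7536: Q = 1160.529.
Holding P constant, ∂Q/∂M = 0.0963.
η_M = (∂Q/∂M)·(M/Q) = 0.0963 × (7536/1160.529) = 0.625.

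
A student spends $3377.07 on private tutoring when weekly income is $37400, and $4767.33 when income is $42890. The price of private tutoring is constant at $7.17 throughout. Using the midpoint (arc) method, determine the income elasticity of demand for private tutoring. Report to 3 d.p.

With a constant price, Q₁ = 3377.07/7.17 = 471.000 and Q₂ = 4767.33/7.17 = 664.900 (equivalently, work directly with expenditure since P cancels).
Midpoint %ΔQ = (4767.33 − 3377.07)/4072.20 = 0.34140; midpoint %ΔI = (42890 − 37400)/40145 = 0.13675.
η = 0.34140 / 0.13675 = 2.496.

2.496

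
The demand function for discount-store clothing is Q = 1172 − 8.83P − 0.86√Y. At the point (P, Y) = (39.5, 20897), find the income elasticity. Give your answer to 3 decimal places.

At P = 39.5, Y = 20897: Q = 698.895.
Holding P constant, ∂Q/∂Y = -0.86/(2√Y) = -0.00297459.
η_Y = (∂Q/∂Y)·(Y/Q) = -0.00297459 × (20897/698.895) = -0.089.

-0.089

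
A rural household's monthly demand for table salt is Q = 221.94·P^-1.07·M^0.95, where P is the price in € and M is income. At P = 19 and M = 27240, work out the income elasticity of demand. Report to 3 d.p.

0.950

For a multiplicative demand Q = A·P^α·M^β, the income elasticity is β everywhere.
Here β = 0.95, so η = 0.950.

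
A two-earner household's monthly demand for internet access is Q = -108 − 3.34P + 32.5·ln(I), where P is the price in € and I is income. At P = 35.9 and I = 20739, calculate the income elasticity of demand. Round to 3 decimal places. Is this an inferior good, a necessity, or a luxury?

0.342 (necessity)

At P = 35.9, I = 20739: Q = 95.137.
Holding P constant, ∂Q/∂I = 32.5/I = 0.0015671.
η_I = (∂Q/∂I)·(I/Q) = 0.0015671 × (20739/95.137) = 0.342.
Since 0 < η < 1, this is a necessity.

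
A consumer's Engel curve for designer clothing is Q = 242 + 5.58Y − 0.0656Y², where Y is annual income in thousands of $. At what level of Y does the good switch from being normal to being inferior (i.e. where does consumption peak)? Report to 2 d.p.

42.53

dQ/dY = 5.58 − 0.1312Y.
The good is inferior where dQ/dY < 0. Setting dQ/dY = 0 gives Y = 5.58 / 0.1312 = 42.53.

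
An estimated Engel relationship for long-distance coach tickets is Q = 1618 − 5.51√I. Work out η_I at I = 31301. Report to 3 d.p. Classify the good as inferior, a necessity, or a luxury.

At I = 31301: Q = 643.166.
dQ/dI = -5.51/(2√I) = -0.0155719 at this income.
η = (dQ/dI)·(I/Q) = -0.0155719 × (31301/643.166) = -0.758.
Since η < 0, the good is an inferior good.

-0.758 (inferior good)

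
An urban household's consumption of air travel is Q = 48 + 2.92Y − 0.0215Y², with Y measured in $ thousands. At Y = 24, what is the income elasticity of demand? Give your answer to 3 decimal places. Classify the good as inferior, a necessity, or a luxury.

0.429 (necessity)

At Y = 24: Q = 105.6960.
dQ/dY = 2.92 − 0.043Y = 1.88800.
η = (dQ/dY)·(Y/Q) = 1.88800 × (24/105.6960) = 0.429.
0 < η < 1 ⇒ necessity.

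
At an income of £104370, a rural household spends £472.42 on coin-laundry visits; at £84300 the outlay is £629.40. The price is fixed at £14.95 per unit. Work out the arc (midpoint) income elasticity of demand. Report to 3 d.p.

-1.339

With a constant price, Q₁ = 472.42/14.95 = 31.600 and Q₂ = 629.40/14.95 = 42.100 (equivalently, work directly with expenditure since P cancels).
Midpoint %ΔQ = (629.40 − 472.42)/550.91 = 0.28495; midpoint %ΔI = (84300 − 104370)/94335 = -0.21275.
η = 0.28495 / -0.21275 = -1.339.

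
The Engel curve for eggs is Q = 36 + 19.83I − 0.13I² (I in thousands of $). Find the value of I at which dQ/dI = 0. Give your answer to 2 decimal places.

76.27

dQ/dI = 19.83 − 0.26I.
The good is inferior where dQ/dI < 0. Setting dQ/dI = 0 gives I = 19.83 / 0.26 = 76.27.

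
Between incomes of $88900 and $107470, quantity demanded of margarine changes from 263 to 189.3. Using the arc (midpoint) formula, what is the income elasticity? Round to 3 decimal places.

-1.723

ΔQ = 189.3 − 263 = -73.7; midpoint Q̄ = (263 + 189.3)/2 = 226.15.
ΔI = 107470 − 88900 = 18570; midpoint Ī = (88900 + 107470)/2 = 98185.
η = (ΔQ/Q̄) ÷ (ΔI/Ī) = (-73.7/226.15) ÷ (18570/98185) = -1.723.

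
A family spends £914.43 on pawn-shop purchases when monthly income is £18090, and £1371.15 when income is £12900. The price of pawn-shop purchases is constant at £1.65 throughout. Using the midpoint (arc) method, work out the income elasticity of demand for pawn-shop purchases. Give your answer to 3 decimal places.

-1.193

With a constant price, Q₁ = 914.43/1.65 = 554.200 and Q₂ = 1371.15/1.65 = 831.000 (equivalently, work directly with expenditure since P cancels).
Midpoint %ΔQ = (1371.15 − 914.43)/1142.79 = 0.39965; midpoint %ΔI = (12900 − 18090)/15495 = -0.33495.
η = 0.39965 / -0.33495 = -1.193.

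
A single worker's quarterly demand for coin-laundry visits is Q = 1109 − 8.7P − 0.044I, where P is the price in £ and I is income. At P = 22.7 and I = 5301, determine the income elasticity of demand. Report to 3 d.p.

-0.344

At P = 22.7, I = 5301: Q = 678.266.
Holding P constant, ∂Q/∂I = −0.044.
η_I = (∂Q/∂I)·(I/Q) = -0.044 × (5301/678.266) = -0.344.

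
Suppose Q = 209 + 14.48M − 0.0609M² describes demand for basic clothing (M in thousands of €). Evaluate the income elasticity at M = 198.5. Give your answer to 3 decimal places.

At M = 198.5: Q = 683.6830.
dQ/dM = 14.48 − 0.1218M = -9.69730.
η = (dQ/dM)·(M/Q) = -9.69730 × (198.5/683.6830) = -2.816.

-2.816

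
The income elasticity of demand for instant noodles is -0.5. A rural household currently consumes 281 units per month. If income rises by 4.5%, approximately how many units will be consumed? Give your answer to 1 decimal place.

274.7

%ΔQ ≈ η × %ΔI = -0.5 × 4.5% = -2.25%.
New Q ≈ 281 × (1 − 0.0225) = 274.7.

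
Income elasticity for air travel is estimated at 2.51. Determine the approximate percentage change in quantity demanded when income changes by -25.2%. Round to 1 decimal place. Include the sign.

-63.3%

%ΔQ ≈ η × %ΔI = 2.51 × (-25.2%) = -63.3%.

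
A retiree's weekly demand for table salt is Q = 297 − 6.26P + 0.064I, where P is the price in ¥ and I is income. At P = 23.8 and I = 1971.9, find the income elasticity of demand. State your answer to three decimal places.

0.460

At P = 23.8, I = 1971.9: Q = 274.214.
Holding P constant, ∂Q/∂I = 0.064.
η_I = (∂Q/∂I)·(I/Q) = 0.064 × (1971.9/274.214) = 0.460.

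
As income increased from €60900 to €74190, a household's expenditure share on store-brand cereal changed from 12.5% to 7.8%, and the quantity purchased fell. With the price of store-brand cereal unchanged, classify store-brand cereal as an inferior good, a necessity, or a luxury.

inferior good

Quantity demanded falls as income rises, so η < 0.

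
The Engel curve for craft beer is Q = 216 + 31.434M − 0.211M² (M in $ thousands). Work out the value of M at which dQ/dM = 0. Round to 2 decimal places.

74.49

dQ/dM = 31.434 − 0.422M.
The good is inferior where dQ/dM < 0. Setting dQ/dM = 0 gives M = 31.434 / 0.422 = 74.49.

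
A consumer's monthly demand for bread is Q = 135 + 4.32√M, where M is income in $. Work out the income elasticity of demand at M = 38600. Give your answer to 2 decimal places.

At M = 38600: Q = 983.745.
dQ/dM = 4.32/(2√M) = 0.0109941 at this income.
η = (dQ/dM)·(M/Q) = 0.0109941 × (38600/983.745) = 0.43.

0.43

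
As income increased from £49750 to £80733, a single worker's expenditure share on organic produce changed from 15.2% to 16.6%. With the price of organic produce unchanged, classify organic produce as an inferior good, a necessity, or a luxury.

luxury

The budget share rises as income rises, so η > 1.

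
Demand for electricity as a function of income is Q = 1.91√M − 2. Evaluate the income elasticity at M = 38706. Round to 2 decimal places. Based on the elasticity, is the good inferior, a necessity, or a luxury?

At M = 38706: Q = 373.770.
dQ/dM = 1.91/(2√M) = 0.00485416 at this income.
η = (dQ/dM)·(M/Q) = 0.00485416 × (38706/373.770) = 0.50.
Since 0 < η < 1, the good is a necessity.

0.50 (necessity)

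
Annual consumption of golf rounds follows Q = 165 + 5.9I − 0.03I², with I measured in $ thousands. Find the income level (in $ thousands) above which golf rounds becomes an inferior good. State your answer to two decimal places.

98.33

dQ/dI = 5.9 − 0.06I.
The good is inferior where dQ/dI < 0. Setting dQ/dI = 0 gives I = 5.9 / 0.06 = 98.33.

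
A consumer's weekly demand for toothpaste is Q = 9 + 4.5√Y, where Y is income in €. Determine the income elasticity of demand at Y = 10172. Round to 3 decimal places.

0.490

At Y = 10172: Q = 462.854.
dQ/dY = 4.5/(2√Y) = 0.022309 at this income.
η = (dQ/dY)·(Y/Q) = 0.022309 × (10172/462.854) = 0.490.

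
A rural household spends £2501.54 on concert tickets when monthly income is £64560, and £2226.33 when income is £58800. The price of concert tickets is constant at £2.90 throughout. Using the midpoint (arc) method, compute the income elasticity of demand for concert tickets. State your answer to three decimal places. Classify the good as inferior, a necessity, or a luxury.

With a constant price, Q₁ = 2501.54/2.90 = 862.600 and Q₂ = 2226.33/2.90 = 767.700 (equivalently, work directly with expenditure since P cancels).
Midpoint %ΔQ = (2226.33 − 2501.54)/2363.94 = -0.11642; midpoint %ΔI = (58800 − 64560)/61680 = -0.09339.
η = -0.11642 / -0.09339 = 1.247.
η > 1 ⇒ luxury.

1.247 (luxury)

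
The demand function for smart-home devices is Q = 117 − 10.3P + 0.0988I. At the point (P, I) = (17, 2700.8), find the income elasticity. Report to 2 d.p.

At P = 17, I = 2700.8: Q = 208.739.
Holding P constant, ∂Q/∂I = 0.0988.
η_I = (∂Q/∂I)·(I/Q) = 0.0988 × (2700.8/208.739) = 1.28.

1.28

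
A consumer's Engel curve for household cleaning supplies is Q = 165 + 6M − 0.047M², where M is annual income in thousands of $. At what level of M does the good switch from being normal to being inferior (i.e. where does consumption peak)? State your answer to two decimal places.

dQ/dM = 6 − 0.094M.
The good is inferior where dQ/dM < 0. Setting dQ/dM = 0 gives M = 6 / 0.094 = 63.83.

63.83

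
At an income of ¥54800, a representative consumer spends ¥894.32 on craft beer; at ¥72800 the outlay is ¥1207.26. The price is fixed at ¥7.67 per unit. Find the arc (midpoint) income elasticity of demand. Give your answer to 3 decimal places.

With a constant price, Q₁ = 894.32/7.67 = 116.600 and Q₂ = 1207.26/7.67 = 157.400 (equivalently, work directly with expenditure since P cancels).
Midpoint %ΔQ = (1207.26 − 894.32)/1050.79 = 0.29781; midpoint %ΔI = (72800 − 54800)/63800 = 0.28213.
η = 0.29781 / 0.28213 = 1.056.

1.056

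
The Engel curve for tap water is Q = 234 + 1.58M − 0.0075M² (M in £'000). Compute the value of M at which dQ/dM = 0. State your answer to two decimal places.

dQ/dM = 1.58 − 0.015M.
The good is inferior where dQ/dM < 0. Setting dQ/dM = 0 gives M = 1.58 / 0.015 = 105.33.

105.33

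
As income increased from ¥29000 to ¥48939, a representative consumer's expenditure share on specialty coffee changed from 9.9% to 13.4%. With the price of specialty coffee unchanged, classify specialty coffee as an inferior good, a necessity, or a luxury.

luxury

The budget share rises as income rises, so η > 1.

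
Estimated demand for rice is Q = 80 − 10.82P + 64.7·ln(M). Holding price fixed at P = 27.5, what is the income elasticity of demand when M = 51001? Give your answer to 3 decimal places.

At P = 27.5, M = 51001: Q = 483.772.
Holding P constant, ∂Q/∂M = 64.7/M = 0.0012686.
η_M = (∂Q/∂M)·(M/Q) = 0.0012686 × (51001/483.772) = 0.134.

0.134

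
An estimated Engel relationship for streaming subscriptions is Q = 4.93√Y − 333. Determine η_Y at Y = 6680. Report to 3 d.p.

2.881

At Y = 6680: Q = 69.935.
dQ/dY = 4.93/(2√Y) = 0.0301598 at this income.
η = (dQ/dY)·(Y/Q) = 0.0301598 × (6680/69.935) = 2.881.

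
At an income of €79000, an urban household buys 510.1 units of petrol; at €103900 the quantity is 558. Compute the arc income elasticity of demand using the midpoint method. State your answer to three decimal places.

0.329

ΔQ = 558 − 510.1 = 47.9; midpoint Q̄ = (510.1 + 558)/2 = 534.05.
ΔI = 103900 − 79000 = 24900; midpoint Ī = (79000 + 103900)/2 = 91450.
η = (ΔQ/Q̄) ÷ (ΔI/Ī) = (47.9/534.05) ÷ (24900/91450) = 0.329.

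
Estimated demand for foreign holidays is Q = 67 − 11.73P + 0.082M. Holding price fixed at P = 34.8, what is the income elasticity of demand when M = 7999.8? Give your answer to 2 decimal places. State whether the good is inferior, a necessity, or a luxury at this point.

2.08 (luxury)

At P = 34.8, M = 7999.8: Q = 314.780.
Holding P constant, ∂Q/∂M = 0.082.
η_M = (∂Q/∂M)·(M/Q) = 0.082 × (7999.8/314.780) = 2.08.
Since η > 1, this is a luxury.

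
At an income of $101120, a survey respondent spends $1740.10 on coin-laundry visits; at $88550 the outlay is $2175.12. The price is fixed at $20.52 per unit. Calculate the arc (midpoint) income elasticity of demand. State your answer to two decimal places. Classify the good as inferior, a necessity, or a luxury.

With a constant price, Q₁ = 1740.10/20.52 = 84.800 and Q₂ = 2175.12/20.52 = 106.000 (equivalently, work directly with expenditure since P cancels).
Midpoint %ΔQ = (2175.12 − 1740.10)/1957.61 = 0.22222; midpoint %ΔI = (88550 − 101120)/94835 = -0.13255.
η = 0.22222 / -0.13255 = -1.68.
η < 0 ⇒ inferior good.

-1.68 (inferior good)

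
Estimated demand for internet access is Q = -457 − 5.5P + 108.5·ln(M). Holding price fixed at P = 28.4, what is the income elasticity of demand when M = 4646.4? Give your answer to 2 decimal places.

At P = 28.4, M = 4646.4: Q = 302.958.
Holding P constant, ∂Q/∂M = 108.5/M = 0.0233514.
η_M = (∂Q/∂M)·(M/Q) = 0.0233514 × (4646.4/302.958) = 0.36.

0.36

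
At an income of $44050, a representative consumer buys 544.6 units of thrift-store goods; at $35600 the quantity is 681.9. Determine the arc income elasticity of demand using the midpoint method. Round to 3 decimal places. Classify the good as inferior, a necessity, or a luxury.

ΔQ = 681.9 − 544.6 = 137.3; midpoint Q̄ = (544.6 + 681.9)/2 = 613.25.
ΔI = 35600 − 44050 = -8450; midpoint Ī = (44050 + 35600)/2 = 39825.
η = (ΔQ/Q̄) ÷ (ΔI/Ī) = (137.3/613.25) ÷ (-8450/39825) = -1.055.
η < 0 ⇒ inferior good.

-1.055 (inferior good)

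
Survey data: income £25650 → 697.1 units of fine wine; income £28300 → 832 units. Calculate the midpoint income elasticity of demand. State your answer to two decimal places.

ΔQ = 832 − 697.1 = 134.9; midpoint Q̄ = (697.1 + 832)/2 = 764.55.
ΔI = 28300 − 25650 = 2650; midpoint Ī = (25650 + 28300)/2 = 26975.
η = (ΔQ/Q̄) ÷ (ΔI/Ī) = (134.9/764.55) ÷ (2650/26975) = 1.80.

1.80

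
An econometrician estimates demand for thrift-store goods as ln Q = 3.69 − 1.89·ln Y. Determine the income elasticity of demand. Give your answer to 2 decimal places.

In a log-linear demand, the coefficient on ln Y is the income elasticity.
So η = -1.89.

-1.89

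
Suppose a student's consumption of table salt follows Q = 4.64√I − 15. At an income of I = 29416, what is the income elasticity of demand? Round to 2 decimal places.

0.51

At I = 29416: Q = 780.811.
dQ/dI = 4.64/(2√I) = 0.0135268 at this income.
η = (dQ/dI)·(I/Q) = 0.0135268 × (29416/780.811) = 0.51.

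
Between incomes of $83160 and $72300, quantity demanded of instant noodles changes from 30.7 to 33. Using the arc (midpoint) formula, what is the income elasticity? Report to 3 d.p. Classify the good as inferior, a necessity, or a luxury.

-0.517 (inferior good)

ΔQ = 33 − 30.7 = 2.3; midpoint Q̄ = (30.7 + 33)/2 = 31.85.
ΔI = 72300 − 83160 = -10860; midpoint Ī = (83160 + 72300)/2 = 77730.
η = (ΔQ/Q̄) ÷ (ΔI/Ī) = (2.3/31.85) ÷ (-10860/77730) = -0.517.
η < 0 ⇒ inferior good.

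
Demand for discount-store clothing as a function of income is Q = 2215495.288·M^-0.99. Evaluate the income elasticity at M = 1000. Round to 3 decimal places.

-0.990

For Q = A·M^β the income elasticity is constant and equal to β.
Here β = -0.99, so η = -0.990.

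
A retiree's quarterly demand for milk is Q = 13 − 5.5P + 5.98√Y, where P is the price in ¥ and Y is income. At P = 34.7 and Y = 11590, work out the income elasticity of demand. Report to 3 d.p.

At P = 34.7, Y = 11590: Q = 465.938.
Holding P constant, ∂Q/∂Y = 5.98/(2√Y) = 0.0277734.
η_Y = (∂Q/∂Y)·(Y/Q) = 0.0277734 × (11590/465.938) = 0.691.

0.691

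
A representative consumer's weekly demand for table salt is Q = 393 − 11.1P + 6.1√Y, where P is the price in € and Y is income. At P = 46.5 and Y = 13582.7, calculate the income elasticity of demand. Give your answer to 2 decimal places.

At P = 46.5, Y = 13582.7: Q = 587.774.
Holding P constant, ∂Q/∂Y = 6.1/(2√Y) = 0.0261702.
η_Y = (∂Q/∂Y)·(Y/Q) = 0.0261702 × (13582.7/587.774) = 0.60.

0.60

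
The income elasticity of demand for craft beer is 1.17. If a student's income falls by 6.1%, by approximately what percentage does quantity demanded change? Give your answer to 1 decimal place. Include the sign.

-7.1%

%ΔQ ≈ η × %ΔI = 1.17 × (-6.1%) = -7.1%.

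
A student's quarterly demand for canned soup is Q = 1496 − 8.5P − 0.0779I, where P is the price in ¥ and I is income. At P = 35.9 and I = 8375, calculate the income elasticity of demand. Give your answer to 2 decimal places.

-1.21

At P = 35.9, I = 8375: Q = 538.437.
Holding P constant, ∂Q/∂I = −0.0779.
η_I = (∂Q/∂I)·(I/Q) = -0.0779 × (8375/538.437) = -1.21.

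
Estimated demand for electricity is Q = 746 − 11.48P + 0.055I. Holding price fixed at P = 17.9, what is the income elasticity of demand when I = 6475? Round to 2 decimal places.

0.40

At P = 17.9, I = 6475: Q = 896.633.
Holding P constant, ∂Q/∂I = 0.055.
η_I = (∂Q/∂I)·(I/Q) = 0.055 × (6475/896.633) = 0.40.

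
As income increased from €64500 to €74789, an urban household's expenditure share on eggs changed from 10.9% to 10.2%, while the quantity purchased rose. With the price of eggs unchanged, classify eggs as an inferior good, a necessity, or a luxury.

necessity

Quantity rises but the budget share falls as income rises, so 0 < η < 1.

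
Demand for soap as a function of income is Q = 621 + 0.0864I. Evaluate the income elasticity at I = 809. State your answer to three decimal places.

0.101

At I = 809: Q = 690.898.
dQ/dI = 0.0864.
η = (dQ/dI)·(I/Q) = 0.0864 × (809/690.898) = 0.101.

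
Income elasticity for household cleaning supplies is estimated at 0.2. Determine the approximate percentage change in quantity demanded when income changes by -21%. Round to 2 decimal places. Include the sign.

%ΔQ ≈ η × %ΔI = 0.2 × (-21%) = -4.20%.

-4.20%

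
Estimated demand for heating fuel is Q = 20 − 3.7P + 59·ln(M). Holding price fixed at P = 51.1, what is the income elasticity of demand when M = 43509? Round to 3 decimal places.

0.128

At P = 51.1, M = 43509: Q = 461.093.
Holding P constant, ∂Q/∂M = 59/M = 0.00135604.
η_M = (∂Q/∂M)·(M/Q) = 0.00135604 × (43509/461.093) = 0.128.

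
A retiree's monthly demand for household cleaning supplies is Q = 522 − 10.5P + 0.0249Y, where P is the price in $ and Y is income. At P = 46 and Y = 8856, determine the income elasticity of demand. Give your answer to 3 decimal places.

0.850

At P = 46, Y = 8856: Q = 259.514.
Holding P constant, ∂Q/∂Y = 0.0249.
η_Y = (∂Q/∂Y)·(Y/Q) = 0.0249 × (8856/259.514) = 0.850.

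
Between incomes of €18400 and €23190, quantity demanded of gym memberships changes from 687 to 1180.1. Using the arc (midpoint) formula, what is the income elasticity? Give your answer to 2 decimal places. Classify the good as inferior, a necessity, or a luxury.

ΔQ = 1180.1 − 687 = 493.1; midpoint Q̄ = (687 + 1180.1)/2 = 933.55.
ΔI = 23190 − 18400 = 4790; midpoint Ī = (18400 + 23190)/2 = 20795.
η = (ΔQ/Q̄) ÷ (ΔI/Ī) = (493.1/933.55) ÷ (4790/20795) = 2.29.
η > 1 ⇒ luxury.

2.29 (luxury)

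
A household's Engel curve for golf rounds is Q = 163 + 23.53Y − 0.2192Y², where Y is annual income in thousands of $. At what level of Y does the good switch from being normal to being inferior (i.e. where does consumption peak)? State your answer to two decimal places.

dQ/dY = 23.53 − 0.4384Y.
The good is inferior where dQ/dY < 0. Setting dQ/dY = 0 gives Y = 23.53 / 0.4384 = 53.67.

53.67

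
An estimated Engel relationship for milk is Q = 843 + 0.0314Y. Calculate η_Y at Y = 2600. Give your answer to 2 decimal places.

0.09

At Y = 2600: Q = 924.640.
dQ/dY = 0.0314.
η = (dQ/dY)·(Y/Q) = 0.0314 × (2600/924.640) = 0.09.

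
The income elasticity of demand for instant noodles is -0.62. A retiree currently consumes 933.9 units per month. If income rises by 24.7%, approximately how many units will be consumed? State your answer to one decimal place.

790.9

%ΔQ ≈ η × %ΔI = -0.62 × 24.7% = -15.314%.
New Q ≈ 933.9 × (1 − 0.15314) = 790.9.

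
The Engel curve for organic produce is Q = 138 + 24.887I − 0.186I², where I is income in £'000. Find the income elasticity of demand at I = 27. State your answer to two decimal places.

At I = 27: Q = 674.3550.
dQ/dI = 24.887 − 0.372I = 14.84300.
η = (dQ/dI)·(I/Q) = 14.84300 × (27/674.3550) = 0.59.

0.59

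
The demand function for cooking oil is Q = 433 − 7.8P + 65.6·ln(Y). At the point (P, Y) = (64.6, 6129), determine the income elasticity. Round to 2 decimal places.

At P = 64.6, Y = 6129: Q = 501.204.
Holding P constant, ∂Q/∂Y = 65.6/Y = 0.0107032.
η_Y = (∂Q/∂Y)·(Y/Q) = 0.0107032 × (6129/501.204) = 0.13.

0.13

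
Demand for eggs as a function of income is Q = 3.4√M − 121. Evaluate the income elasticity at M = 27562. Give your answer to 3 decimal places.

At M = 27562: Q = 443.461.
dQ/dM = 3.4/(2√M) = 0.0102398 at this income.
η = (dQ/dM)·(M/Q) = 0.0102398 × (27562/443.461) = 0.636.

0.636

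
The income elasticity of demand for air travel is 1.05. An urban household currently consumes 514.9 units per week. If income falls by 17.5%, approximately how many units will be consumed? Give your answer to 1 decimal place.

420.3

%ΔQ ≈ η × %ΔI = 1.05 × (-17.5%) = -18.375%.
New Q ≈ 514.9 × (1 − 0.18375) = 420.3.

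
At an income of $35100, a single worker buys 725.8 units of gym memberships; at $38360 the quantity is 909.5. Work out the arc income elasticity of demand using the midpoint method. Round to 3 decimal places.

2.531

ΔQ = 909.5 − 725.8 = 183.7; midpoint Q̄ = (725.8 + 909.5)/2 = 817.65.
ΔI = 38360 − 35100 = 3260; midpoint Ī = (35100 + 38360)/2 = 36730.
η = (ΔQ/Q̄) ÷ (ΔI/Ī) = (183.7/817.65) ÷ (3260/36730) = 2.531.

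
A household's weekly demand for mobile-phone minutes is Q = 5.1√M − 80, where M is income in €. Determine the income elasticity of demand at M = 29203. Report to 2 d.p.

At M = 29203: Q = 791.533.
dQ/dM = 5.1/(2√M) = 0.014922 at this income.
η = (dQ/dM)·(M/Q) = 0.014922 × (29203/791.533) = 0.55.

0.55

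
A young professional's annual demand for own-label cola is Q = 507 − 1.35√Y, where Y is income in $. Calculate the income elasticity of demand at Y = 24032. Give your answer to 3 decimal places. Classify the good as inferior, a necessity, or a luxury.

At Y = 24032: Q = 297.720.
dQ/dY = -1.35/(2√Y) = -0.0043542 at this income.
η = (dQ/dY)·(Y/Q) = -0.0043542 × (24032/297.720) = -0.351.
Since η < 0, the good is an inferior good.

-0.351 (inferior good)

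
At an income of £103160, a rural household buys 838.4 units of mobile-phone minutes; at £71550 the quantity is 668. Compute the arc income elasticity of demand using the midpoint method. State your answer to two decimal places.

0.63

ΔQ = 668 − 838.4 = -170.4; midpoint Q̄ = (838.4 + 668)/2 = 753.2.
ΔI = 71550 − 103160 = -31610; midpoint Ī = (103160 + 71550)/2 = 87355.
η = (ΔQ/Q̄) ÷ (ΔI/Ī) = (-170.4/753.2) ÷ (-31610/87355) = 0.63.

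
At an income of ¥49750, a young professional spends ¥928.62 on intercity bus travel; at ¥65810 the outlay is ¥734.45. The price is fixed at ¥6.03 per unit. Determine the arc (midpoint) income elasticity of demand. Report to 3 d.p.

-0.840

With a constant price, Q₁ = 928.62/6.03 = 154.000 and Q₂ = 734.45/6.03 = 121.799 (equivalently, work directly with expenditure since P cancels).
Midpoint %ΔQ = (734.45 − 928.62)/831.54 = -0.23351; midpoint %ΔI = (65810 − 49750)/57780 = 0.27795.
η = -0.23351 / 0.27795 = -0.840.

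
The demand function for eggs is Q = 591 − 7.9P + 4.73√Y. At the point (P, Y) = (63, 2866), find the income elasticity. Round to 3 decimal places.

0.365

At P = 63, Y = 2866: Q = 346.521.
Holding P constant, ∂Q/∂Y = 4.73/(2√Y) = 0.0441767.
η_Y = (∂Q/∂Y)·(Y/Q) = 0.0441767 × (2866/346.521) = 0.365.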